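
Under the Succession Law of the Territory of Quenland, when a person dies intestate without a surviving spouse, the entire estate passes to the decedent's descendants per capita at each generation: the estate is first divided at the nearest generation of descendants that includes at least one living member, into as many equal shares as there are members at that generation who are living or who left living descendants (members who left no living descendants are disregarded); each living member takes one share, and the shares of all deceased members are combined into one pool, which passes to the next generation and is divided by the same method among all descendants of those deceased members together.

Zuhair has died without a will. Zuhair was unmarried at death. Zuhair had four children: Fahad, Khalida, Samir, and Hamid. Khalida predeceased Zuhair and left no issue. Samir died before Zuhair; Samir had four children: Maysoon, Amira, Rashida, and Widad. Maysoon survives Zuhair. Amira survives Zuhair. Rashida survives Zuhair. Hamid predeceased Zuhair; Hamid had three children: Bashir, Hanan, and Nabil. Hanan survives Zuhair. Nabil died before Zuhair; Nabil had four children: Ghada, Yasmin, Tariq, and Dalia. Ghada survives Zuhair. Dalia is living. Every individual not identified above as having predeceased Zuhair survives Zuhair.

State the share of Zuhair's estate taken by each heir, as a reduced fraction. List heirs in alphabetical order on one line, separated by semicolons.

Amira 2/21; Bashir 2/21; Dalia 1/42; Fahad 1/3; Ghada 1/42; Hanan 2/21; Maysoon 2/21; Rashida 2/21; Tariq 1/42; Widad 2/21; Yasmin 1/42

There is no surviving spouse, so the entire estate passes to Zuhair's descendants per capita at each generation.
At generation 1 (Fahad, Samir, Hamid) there are 3 shares of (1)/3 = 1/3 each.
Living: Fahad — each takes 1/3.
Deceased: Samir and Hamid. Their combined 2/3 is pooled and carried to generation 2.
At generation 2 (Maysoon, Amira, Rashida, Widad, Bashir, Hanan, Nabil) there are 7 shares of (2/3)/7 = 2/21 each.
Living: Maysoon, Amira, Rashida, Widad, Bashir, and Hanan — each takes 2/21.
Deceased: Nabil. That 2/21 share is carried to generation 3.
At generation 3 (Ghada, Yasmin, Tariq, Dalia) there are 4 shares of (2/21)/4 = 1/42 each.
Living: Ghada, Yasmin, Tariq, and Dalia — each takes 1/42.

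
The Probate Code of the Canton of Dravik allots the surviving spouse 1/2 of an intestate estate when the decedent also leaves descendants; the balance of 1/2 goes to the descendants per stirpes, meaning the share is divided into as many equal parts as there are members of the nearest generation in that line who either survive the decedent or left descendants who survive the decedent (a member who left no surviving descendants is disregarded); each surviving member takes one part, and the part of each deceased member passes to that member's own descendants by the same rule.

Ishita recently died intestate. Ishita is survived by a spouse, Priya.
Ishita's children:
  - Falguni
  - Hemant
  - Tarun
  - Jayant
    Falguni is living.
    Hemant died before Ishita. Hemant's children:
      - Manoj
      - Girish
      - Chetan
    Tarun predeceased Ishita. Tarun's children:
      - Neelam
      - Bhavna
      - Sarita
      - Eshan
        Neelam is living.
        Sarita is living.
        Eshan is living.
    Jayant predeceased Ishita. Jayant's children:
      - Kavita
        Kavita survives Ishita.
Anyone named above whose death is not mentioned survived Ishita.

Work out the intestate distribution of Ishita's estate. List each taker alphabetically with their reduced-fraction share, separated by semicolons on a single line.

Bhavna 1/32; Chetan 1/24; Eshan 1/32; Falguni 1/8; Girish 1/24; Kavita 1/8; Manoj 1/24; Neelam 1/32; Priya 1/2; Sarita 1/32

Priya, as surviving spouse, takes 1/2.
The remaining 1/2 passes to Ishita's descendants per stirpes.
The 1/2 is divided into 4 equal shares of 1/8 among Falguni, Hemant, Tarun, Jayant.
Falguni is living and takes 1/8.
Hemant predeceased; the 1/8 allotted to Hemant's branch passes to Hemant's issue by representation.
The 1/8 is divided into 3 equal shares of 1/24 among Manoj, Girish, Chetan.
Manoj is living and takes 1/24.
Girish is living and takes 1/24.
Chetan is living and takes 1/24.
Tarun predeceased; the 1/8 allotted to Tarun's branch passes to Tarun's issue by representation.
The 1/8 is divided into 4 equal shares of 1/32 among Neelam, Bhavna, Sarita, Eshan.
Neelam is living and takes 1/32.
Bhavna is living and takes 1/32.
Sarita is living and takes 1/32.
Eshan is living and takes 1/32.
Jayant predeceased; the 1/8 allotted to Jayant's branch passes to Jayant's issue by representation.
Kavita is the sole taker at this level and receives the full 1/8.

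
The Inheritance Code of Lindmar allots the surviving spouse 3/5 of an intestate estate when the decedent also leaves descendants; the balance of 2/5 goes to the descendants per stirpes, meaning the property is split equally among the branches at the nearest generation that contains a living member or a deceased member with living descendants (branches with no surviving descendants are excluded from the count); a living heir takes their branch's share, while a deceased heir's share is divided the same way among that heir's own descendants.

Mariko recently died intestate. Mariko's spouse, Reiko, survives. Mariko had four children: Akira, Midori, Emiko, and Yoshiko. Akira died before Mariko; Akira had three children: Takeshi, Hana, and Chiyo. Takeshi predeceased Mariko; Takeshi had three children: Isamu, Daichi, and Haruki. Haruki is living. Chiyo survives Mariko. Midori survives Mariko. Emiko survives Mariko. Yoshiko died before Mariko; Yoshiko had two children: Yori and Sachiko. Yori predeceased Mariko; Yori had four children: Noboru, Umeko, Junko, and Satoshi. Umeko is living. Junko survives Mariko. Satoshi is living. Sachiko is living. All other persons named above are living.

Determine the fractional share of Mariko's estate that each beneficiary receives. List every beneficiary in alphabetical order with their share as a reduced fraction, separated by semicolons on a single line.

Chiyo 1/30; Daichi 1/90; Emiko 1/10; Hana 1/30; Haruki 1/90; Isamu 1/90; Junko 1/80; Midori 1/10; Noboru 1/80; Reiko 3/5; Sachiko 1/20; Satoshi 1/80; Umeko 1/80

Reiko, as surviving spouse, takes 3/5.
The remaining 2/5 passes to Mariko's descendants per stirpes.
The 2/5 is divided into 4 equal shares of 1/10 among Akira, Midori, Emiko, Yoshiko.
Akira predeceased; the 1/10 allotted to Akira's branch passes to Akira's issue by representation.
The 1/10 is divided into 3 equal shares of 1/30 among Takeshi, Hana, Chiyo.
Takeshi predeceased; the 1/30 allotted to Takeshi's branch passes to Takeshi's issue by representation.
The 1/30 is divided into 3 equal shares of 1/90 among Isamu, Daichi, Haruki.
Isamu is living and takes 1/90.
Daichi is living and takes 1/90.
Haruki is living and takes 1/90.
Hana is living and takes 1/30.
Chiyo is living and takes 1/30.
Midori is living and takes 1/10.
Emiko is living and takes 1/10.
Yoshiko predeceased; the 1/10 allotted to Yoshiko's branch passes to Yoshiko's issue by representation.
The 1/10 is divided into 2 equal shares of 1/20 among Yori, Sachiko.
Yori predeceased; the 1/20 allotted to Yori's branch passes to Yori's issue by representation.
The 1/20 is divided into 4 equal shares of 1/80 among Noboru, Umeko, Junko, Satoshi.
Noboru is living and takes 1/80.
Umeko is living and takes 1/80.
Junko is living and takes 1/80.
Satoshi is living and takes 1/80.
Sachiko is living and takes 1/20.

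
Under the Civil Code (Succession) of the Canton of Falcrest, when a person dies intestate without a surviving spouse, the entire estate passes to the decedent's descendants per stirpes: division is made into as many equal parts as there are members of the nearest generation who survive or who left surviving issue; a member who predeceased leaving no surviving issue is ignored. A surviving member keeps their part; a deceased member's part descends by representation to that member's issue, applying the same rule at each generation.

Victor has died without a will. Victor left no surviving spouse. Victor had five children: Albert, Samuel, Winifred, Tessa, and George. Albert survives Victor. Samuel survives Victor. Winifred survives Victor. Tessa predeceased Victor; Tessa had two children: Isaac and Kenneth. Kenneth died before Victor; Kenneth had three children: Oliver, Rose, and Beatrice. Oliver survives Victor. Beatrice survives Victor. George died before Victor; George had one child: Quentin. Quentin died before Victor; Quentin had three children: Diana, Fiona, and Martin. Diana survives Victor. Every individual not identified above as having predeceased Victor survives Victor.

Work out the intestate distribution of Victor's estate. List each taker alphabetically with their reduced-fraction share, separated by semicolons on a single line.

Albert 1/5; Beatrice 1/30; Diana 1/15; Fiona 1/15; Isaac 1/10; Martin 1/15; Oliver 1/30; Rose 1/30; Samuel 1/5; Winifred 1/5

There is no surviving spouse, so the entire estate passes to Victor's descendants per stirpes.
The estate is divided into 5 equal shares of 1/5 among Albert, Samuel, Winifred, Tessa, George.
Albert is living and takes 1/5.
Samuel is living and takes 1/5.
Winifred is living and takes 1/5.
Tessa predeceased; the 1/5 allotted to Tessa's branch passes to Tessa's issue by representation.
The 1/5 is divided into 2 equal shares of 1/10 among Isaac, Kenneth.
Isaac is living and takes 1/10.
Kenneth predeceased; the 1/10 allotted to Kenneth's branch passes to Kenneth's issue by representation.
The 1/10 is divided into 3 equal shares of 1/30 among Oliver, Rose, Beatrice.
Oliver is living and takes 1/30.
Rose is living and takes 1/30.
Beatrice is living and takes 1/30.
George predeceased; the 1/5 allotted to George's branch passes to George's issue by representation.
Quentin's line is the sole branch at this level, so the full 1/5 passes to Quentin's issue by representation.
The 1/5 is divided into 3 equal shares of 1/15 among Diana, Fiona, Martin.
Diana is living and takes 1/15.
Fiona is living and takes 1/15.
Martin is living and takes 1/15.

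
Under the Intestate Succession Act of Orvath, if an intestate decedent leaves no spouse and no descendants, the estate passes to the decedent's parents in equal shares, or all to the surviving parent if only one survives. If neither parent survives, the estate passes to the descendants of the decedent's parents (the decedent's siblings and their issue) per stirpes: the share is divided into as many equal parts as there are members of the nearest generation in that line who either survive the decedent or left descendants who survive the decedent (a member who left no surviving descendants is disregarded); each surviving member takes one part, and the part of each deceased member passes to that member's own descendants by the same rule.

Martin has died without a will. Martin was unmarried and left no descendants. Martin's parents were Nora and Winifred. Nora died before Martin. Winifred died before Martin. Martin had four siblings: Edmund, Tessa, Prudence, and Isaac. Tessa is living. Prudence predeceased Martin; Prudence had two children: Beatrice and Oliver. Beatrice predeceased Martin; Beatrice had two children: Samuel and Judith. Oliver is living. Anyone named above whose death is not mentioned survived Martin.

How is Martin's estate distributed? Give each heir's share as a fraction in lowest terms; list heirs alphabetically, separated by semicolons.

Neither parent survives and there are no descendants, so the estate passes to Martin's siblings and their issue per stirpes.
The estate is divided into 4 equal shares of 1/4 among Edmund, Tessa, Prudence, Isaac.
Edmund is living and takes 1/4.
Tessa is living and takes 1/4.
Prudence predeceased; the 1/4 allotted to Prudence's branch passes to Prudence's issue by representation.
The 1/4 is divided into 2 equal shares of 1/8 among Beatrice, Oliver.
Beatrice predeceased; the 1/8 allotted to Beatrice's branch passes to Beatrice's issue by representation.
The 1/8 is divided into 2 equal shares of 1/16 among Samuel, Judith.
Samuel is living and takes 1/16.
Judith is living and takes 1/16.
Oliver is living and takes 1/8.
Isaac is living and takes 1/4.

Edmund 1/4; Isaac 1/4; Judith 1/16; Oliver 1/8; Samuel 1/16; Tessa 1/4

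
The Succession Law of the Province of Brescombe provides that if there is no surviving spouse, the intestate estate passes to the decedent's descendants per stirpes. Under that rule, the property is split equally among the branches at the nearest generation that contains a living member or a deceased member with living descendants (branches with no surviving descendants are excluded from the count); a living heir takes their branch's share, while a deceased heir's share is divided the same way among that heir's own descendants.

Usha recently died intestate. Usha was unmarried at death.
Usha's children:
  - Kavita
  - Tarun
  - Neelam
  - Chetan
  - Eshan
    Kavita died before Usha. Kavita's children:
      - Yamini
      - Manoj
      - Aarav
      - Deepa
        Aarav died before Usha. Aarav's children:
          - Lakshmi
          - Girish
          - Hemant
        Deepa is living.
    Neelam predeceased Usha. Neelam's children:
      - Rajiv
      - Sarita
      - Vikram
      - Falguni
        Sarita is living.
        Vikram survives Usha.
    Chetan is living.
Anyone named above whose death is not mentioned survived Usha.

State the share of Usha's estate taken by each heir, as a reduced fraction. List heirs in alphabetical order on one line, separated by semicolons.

Chetan 1/5; Deepa 1/20; Eshan 1/5; Falguni 1/20; Girish 1/60; Hemant 1/60; Lakshmi 1/60; Manoj 1/20; Rajiv 1/20; Sarita 1/20; Tarun 1/5; Vikram 1/20; Yamini 1/20

There is no surviving spouse, so the entire estate passes to Usha's descendants per stirpes.
The estate is divided into 5 equal shares of 1/5 among Kavita, Tarun, Neelam, Chetan, Eshan.
Kavita predeceased; the 1/5 allotted to Kavita's branch passes to Kavita's issue by representation.
The 1/5 is divided into 4 equal shares of 1/20 among Yamini, Manoj, Aarav, Deepa.
Yamini is living and takes 1/20.
Manoj is living and takes 1/20.
Aarav predeceased; the 1/20 allotted to Aarav's branch passes to Aarav's issue by representation.
The 1/20 is divided into 3 equal shares of 1/60 among Lakshmi, Girish, Hemant.
Lakshmi is living and takes 1/60.
Girish is living and takes 1/60.
Hemant is living and takes 1/60.
Deepa is living and takes 1/20.
Tarun is living and takes 1/5.
Neelam predeceased; the 1/5 allotted to Neelam's branch passes to Neelam's issue by representation.
The 1/5 is divided into 4 equal shares of 1/20 among Rajiv, Sarita, Vikram, Falguni.
Rajiv is living and takes 1/20.
Sarita is living and takes 1/20.
Vikram is living and takes 1/20.
Falguni is living and takes 1/20.
Chetan is living and takes 1/5.
Eshan is living and takes 1/5.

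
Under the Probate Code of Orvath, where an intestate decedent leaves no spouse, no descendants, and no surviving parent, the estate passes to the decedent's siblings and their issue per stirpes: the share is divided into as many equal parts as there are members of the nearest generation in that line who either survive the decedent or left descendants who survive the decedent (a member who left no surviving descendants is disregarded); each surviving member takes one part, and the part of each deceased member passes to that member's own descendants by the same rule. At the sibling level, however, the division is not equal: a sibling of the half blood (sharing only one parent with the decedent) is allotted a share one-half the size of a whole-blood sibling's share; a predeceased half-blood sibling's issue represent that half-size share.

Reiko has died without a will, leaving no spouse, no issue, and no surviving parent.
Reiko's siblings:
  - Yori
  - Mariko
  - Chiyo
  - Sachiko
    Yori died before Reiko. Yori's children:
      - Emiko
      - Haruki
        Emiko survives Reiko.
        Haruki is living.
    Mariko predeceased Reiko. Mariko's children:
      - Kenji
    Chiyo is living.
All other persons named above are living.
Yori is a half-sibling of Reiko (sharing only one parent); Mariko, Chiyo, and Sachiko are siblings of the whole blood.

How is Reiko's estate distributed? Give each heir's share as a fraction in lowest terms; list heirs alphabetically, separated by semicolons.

Chiyo 2/7; Emiko 1/14; Haruki 1/14; Kenji 2/7; Sachiko 2/7

No spouse, descendants, or parent survives, so the estate passes to Reiko's siblings per stirpes.
Half-blood siblings count for one-half the weight of whole-blood siblings at the initial division.
Dividing 1 in proportion to weights (total weight 7/2): Yori (weight 1/2) → 1/7; Mariko (weight 1) → 2/7; Chiyo (weight 1) → 2/7; Sachiko (weight 1) → 2/7.
Yori predeceased; the 1/7 allotted to Yori's branch passes to Yori's issue by representation.
The 1/7 is divided into 2 equal shares of 1/14 among Emiko, Haruki.
Emiko is living and takes 1/14.
Haruki is living and takes 1/14.
Mariko predeceased; the 2/7 allotted to Mariko's branch passes to Mariko's issue by representation.
Kenji is the sole taker at this level and receives the full 2/7.
Chiyo is living and takes 2/7.
Sachiko is living and takes 2/7.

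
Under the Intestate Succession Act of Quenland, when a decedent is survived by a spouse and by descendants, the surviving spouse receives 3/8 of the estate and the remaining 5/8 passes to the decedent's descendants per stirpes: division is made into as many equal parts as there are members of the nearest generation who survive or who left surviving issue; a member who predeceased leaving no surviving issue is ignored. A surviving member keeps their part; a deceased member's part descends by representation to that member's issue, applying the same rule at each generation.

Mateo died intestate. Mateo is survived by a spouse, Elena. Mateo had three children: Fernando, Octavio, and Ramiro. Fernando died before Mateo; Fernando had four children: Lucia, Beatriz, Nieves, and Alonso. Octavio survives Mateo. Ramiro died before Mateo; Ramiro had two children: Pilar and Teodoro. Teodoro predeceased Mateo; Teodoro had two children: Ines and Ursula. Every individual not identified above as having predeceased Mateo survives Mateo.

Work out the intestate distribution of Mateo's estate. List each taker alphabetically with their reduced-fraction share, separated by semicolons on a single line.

Alonso 5/96; Beatriz 5/96; Elena 3/8; Ines 5/96; Lucia 5/96; Nieves 5/96; Octavio 5/24; Pilar 5/48; Ursula 5/96

Elena, as surviving spouse, takes 3/8.
The remaining 5/8 passes to Mateo's descendants per stirpes.
The 5/8 is divided into 3 equal shares of 5/24 among Fernando, Octavio, Ramiro.
Fernando predeceased; the 5/24 allotted to Fernando's branch passes to Fernando's issue by representation.
The 5/24 is divided into 4 equal shares of 5/96 among Lucia, Beatriz, Nieves, Alonso.
Lucia is living and takes 5/96.
Beatriz is living and takes 5/96.
Nieves is living and takes 5/96.
Alonso is living and takes 5/96.
Octavio is living and takes 5/24.
Ramiro predeceased; the 5/24 allotted to Ramiro's branch passes to Ramiro's issue by representation.
The 5/24 is divided into 2 equal shares of 5/48 among Pilar, Teodoro.
Pilar is living and takes 5/48.
Teodoro predeceased; the 5/48 allotted to Teodoro's branch passes to Teodoro's issue by representation.
The 5/48 is divided into 2 equal shares of 5/96 among Ines, Ursula.
Ines is living and takes 5/96.
Ursula is living and takes 5/96.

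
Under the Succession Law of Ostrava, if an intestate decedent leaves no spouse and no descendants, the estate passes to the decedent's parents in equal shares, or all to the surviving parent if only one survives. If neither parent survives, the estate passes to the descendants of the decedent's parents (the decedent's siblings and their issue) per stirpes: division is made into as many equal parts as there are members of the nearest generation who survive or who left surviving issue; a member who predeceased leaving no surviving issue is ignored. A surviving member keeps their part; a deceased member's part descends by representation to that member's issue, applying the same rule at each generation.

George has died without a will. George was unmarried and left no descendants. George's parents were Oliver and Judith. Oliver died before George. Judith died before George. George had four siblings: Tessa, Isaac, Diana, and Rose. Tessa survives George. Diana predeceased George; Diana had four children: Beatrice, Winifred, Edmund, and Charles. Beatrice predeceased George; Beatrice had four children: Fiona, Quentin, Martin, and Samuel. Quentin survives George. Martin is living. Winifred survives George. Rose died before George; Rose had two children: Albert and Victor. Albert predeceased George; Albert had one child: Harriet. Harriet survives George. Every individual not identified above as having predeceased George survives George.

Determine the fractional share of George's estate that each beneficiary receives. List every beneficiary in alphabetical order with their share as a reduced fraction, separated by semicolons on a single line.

Neither parent survives and there are no descendants, so the estate passes to George's siblings and their issue per stirpes.
The estate is divided into 4 equal shares of 1/4 among Tessa, Isaac, Diana, Rose.
Tessa is living and takes 1/4.
Isaac is living and takes 1/4.
Diana predeceased; the 1/4 allotted to Diana's branch passes to Diana's issue by representation.
The 1/4 is divided into 4 equal shares of 1/16 among Beatrice, Winifred, Edmund, Charles.
Beatrice predeceased; the 1/16 allotted to Beatrice's branch passes to Beatrice's issue by representation.
The 1/16 is divided into 4 equal shares of 1/64 among Fiona, Quentin, Martin, Samuel.
Fiona is living and takes 1/64.
Quentin is living and takes 1/64.
Martin is living and takes 1/64.
Samuel is living and takes 1/64.
Winifred is living and takes 1/16.
Edmund is living and takes 1/16.
Charles is living and takes 1/16.
Rose predeceased; the 1/4 allotted to Rose's branch passes to Rose's issue by representation.
The 1/4 is divided into 2 equal shares of 1/8 among Albert, Victor.
Albert predeceased; the 1/8 allotted to Albert's branch passes to Albert's issue by representation.
Harriet is the sole taker at this level and receives the full 1/8.
Victor is living and takes 1/8.

Charles 1/16; Edmund 1/16; Fiona 1/64; Harriet 1/8; Isaac 1/4; Martin 1/64; Quentin 1/64; Samuel 1/64; Tessa 1/4; Victor 1/8; Winifred 1/16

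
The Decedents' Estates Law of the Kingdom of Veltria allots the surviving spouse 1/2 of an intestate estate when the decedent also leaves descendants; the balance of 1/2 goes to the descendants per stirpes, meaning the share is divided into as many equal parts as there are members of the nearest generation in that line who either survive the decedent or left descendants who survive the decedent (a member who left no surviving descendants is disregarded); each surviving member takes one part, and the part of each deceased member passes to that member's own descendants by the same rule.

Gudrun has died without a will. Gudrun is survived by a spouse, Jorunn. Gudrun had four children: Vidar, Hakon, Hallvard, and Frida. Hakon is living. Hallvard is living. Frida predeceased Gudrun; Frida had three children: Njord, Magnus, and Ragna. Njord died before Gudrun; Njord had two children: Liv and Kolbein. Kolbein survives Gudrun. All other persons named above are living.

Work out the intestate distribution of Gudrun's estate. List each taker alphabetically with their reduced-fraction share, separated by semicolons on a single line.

Jorunn, as surviving spouse, takes 1/2.
The remaining 1/2 passes to Gudrun's descendants per stirpes.
The 1/2 is divided into 4 equal shares of 1/8 among Vidar, Hakon, Hallvard, Frida.
Vidar is living and takes 1/8.
Hakon is living and takes 1/8.
Hallvard is living and takes 1/8.
Frida predeceased; the 1/8 allotted to Frida's branch passes to Frida's issue by representation.
The 1/8 is divided into 3 equal shares of 1/24 among Njord, Magnus, Ragna.
Njord predeceased; the 1/24 allotted to Njord's branch passes to Njord's issue by representation.
The 1/24 is divided into 2 equal shares of 1/48 among Liv, Kolbein.
Liv is living and takes 1/48.
Kolbein is living and takes 1/48.
Magnus is living and takes 1/24.
Ragna is living and takes 1/24.

Hakon 1/8; Hallvard 1/8; Jorunn 1/2; Kolbein 1/48; Liv 1/48; Magnus 1/24; Ragna 1/24; Vidar 1/8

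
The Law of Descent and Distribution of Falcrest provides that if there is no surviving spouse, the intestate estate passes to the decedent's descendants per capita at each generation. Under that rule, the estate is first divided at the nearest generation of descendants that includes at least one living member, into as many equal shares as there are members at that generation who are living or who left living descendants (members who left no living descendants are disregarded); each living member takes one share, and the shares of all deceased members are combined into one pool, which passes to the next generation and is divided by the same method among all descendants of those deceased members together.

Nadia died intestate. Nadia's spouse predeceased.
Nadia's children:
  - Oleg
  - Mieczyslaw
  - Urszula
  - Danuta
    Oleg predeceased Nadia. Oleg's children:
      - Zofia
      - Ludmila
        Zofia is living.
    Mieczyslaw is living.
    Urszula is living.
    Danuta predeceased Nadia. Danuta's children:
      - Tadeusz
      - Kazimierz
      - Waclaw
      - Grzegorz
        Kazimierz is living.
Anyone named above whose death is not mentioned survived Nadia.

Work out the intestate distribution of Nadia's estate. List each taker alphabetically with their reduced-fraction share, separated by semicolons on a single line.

There is no surviving spouse, so the entire estate passes to Nadia's descendants per capita at each generation.
At generation 1 (Oleg, Mieczyslaw, Urszula, Danuta) there are 4 shares of (1)/4 = 1/4 each.
Living: Mieczyslaw and Urszula — each takes 1/4.
Deceased: Oleg and Danuta. Their combined 1/2 is pooled and carried to generation 2.
At generation 2 (Zofia, Ludmila, Tadeusz, Kazimierz, Waclaw, Grzegorz) there are 6 shares of (1/2)/6 = 1/12 each.
Living: Zofia, Ludmila, Tadeusz, Kazimierz, Waclaw, and Grzegorz — each takes 1/12.

Grzegorz 1/12; Kazimierz 1/12; Ludmila 1/12; Mieczyslaw 1/4; Tadeusz 1/12; Urszula 1/4; Waclaw 1/12; Zofia 1/12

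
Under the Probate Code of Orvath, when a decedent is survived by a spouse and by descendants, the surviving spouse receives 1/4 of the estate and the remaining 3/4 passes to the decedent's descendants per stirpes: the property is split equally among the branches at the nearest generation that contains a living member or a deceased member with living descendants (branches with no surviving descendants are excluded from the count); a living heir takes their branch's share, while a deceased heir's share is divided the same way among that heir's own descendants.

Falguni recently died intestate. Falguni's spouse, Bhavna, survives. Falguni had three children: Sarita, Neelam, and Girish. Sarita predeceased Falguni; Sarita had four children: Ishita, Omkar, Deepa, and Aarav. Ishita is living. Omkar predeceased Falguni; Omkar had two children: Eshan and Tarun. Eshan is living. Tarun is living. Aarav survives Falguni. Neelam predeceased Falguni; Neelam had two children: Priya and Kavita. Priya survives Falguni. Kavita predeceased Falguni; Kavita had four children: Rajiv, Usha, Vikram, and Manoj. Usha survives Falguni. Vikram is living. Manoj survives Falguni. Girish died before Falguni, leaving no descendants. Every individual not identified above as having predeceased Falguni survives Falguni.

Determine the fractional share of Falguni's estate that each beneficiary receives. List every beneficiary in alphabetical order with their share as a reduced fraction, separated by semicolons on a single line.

Aarav 3/32; Bhavna 1/4; Deepa 3/32; Eshan 3/64; Ishita 3/32; Manoj 3/64; Priya 3/16; Rajiv 3/64; Tarun 3/64; Usha 3/64; Vikram 3/64

Bhavna, as surviving spouse, takes 1/4.
The remaining 3/4 passes to Falguni's descendants per stirpes.
Girish left no surviving issue, so that branch lapses and is disregarded.
The 3/4 is divided into 2 equal shares of 3/8 among Sarita, Neelam.
Sarita predeceased; the 3/8 allotted to Sarita's branch passes to Sarita's issue by representation.
The 3/8 is divided into 4 equal shares of 3/32 among Ishita, Omkar, Deepa, Aarav.
Ishita is living and takes 3/32.
Omkar predeceased; the 3/32 allotted to Omkar's branch passes to Omkar's issue by representation.
The 3/32 is divided into 2 equal shares of 3/64 among Eshan, Tarun.
Eshan is living and takes 3/64.
Tarun is living and takes 3/64.
Deepa is living and takes 3/32.
Aarav is living and takes 3/32.
Neelam predeceased; the 3/8 allotted to Neelam's branch passes to Neelam's issue by representation.
The 3/8 is divided into 2 equal shares of 3/16 among Priya, Kavita.
Priya is living and takes 3/16.
Kavita predeceased; the 3/16 allotted to Kavita's branch passes to Kavita's issue by representation.
The 3/16 is divided into 4 equal shares of 3/64 among Rajiv, Usha, Vikram, Manoj.
Rajiv is living and takes 3/64.
Usha is living and takes 3/64.
Vikram is living and takes 3/64.
Manoj is living and takes 3/64.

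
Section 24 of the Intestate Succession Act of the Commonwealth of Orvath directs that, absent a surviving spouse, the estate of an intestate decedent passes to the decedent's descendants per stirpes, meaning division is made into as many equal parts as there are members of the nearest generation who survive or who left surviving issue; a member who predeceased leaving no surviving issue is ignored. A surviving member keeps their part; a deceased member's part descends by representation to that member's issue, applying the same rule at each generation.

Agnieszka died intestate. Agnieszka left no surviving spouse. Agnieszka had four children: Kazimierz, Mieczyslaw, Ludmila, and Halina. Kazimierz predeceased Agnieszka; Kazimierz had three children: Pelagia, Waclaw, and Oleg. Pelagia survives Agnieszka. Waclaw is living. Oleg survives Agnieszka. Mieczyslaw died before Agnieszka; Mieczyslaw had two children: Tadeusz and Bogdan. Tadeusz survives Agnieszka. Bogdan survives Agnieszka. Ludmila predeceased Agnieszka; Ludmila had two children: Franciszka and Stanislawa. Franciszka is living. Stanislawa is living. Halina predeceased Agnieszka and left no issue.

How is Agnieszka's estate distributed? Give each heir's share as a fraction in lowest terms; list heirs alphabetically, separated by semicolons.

Bogdan 1/6; Franciszka 1/6; Oleg 1/9; Pelagia 1/9; Stanislawa 1/6; Tadeusz 1/6; Waclaw 1/9

There is no surviving spouse, so the entire estate passes to Agnieszka's descendants per stirpes.
Halina left no surviving issue, so that branch lapses and is disregarded.
The estate is divided into 3 equal shares of 1/3 among Kazimierz, Mieczyslaw, Ludmila.
Kazimierz predeceased; the 1/3 allotted to Kazimierz's branch passes to Kazimierz's issue by representation.
The 1/3 is divided into 3 equal shares of 1/9 among Pelagia, Waclaw, Oleg.
Pelagia is living and takes 1/9.
Waclaw is living and takes 1/9.
Oleg is living and takes 1/9.
Mieczyslaw predeceased; the 1/3 allotted to Mieczyslaw's branch passes to Mieczyslaw's issue by representation.
The 1/3 is divided into 2 equal shares of 1/6 among Tadeusz, Bogdan.
Tadeusz is living and takes 1/6.
Bogdan is living and takes 1/6.
Ludmila predeceased; the 1/3 allotted to Ludmila's branch passes to Ludmila's issue by representation.
The 1/3 is divided into 2 equal shares of 1/6 among Franciszka, Stanislawa.
Franciszka is living and takes 1/6.
Stanislawa is living and takes 1/6.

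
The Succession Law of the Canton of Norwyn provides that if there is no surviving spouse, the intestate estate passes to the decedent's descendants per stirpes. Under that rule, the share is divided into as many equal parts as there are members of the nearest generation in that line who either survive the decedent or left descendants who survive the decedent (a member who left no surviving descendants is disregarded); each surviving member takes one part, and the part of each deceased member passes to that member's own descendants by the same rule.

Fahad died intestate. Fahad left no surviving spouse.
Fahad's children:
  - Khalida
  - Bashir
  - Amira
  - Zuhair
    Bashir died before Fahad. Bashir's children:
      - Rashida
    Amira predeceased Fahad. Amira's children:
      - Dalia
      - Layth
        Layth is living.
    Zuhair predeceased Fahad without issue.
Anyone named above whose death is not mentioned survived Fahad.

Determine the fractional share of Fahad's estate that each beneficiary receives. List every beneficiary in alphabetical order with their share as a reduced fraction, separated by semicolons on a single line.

Dalia 1/6; Khalida 1/3; Layth 1/6; Rashida 1/3

There is no surviving spouse, so the entire estate passes to Fahad's descendants per stirpes.
Zuhair left no surviving issue, so that branch lapses and is disregarded.
The estate is divided into 3 equal shares of 1/3 among Khalida, Bashir, Amira.
Khalida is living and takes 1/3.
Bashir predeceased; the 1/3 allotted to Bashir's branch passes to Bashir's issue by representation.
Rashida is the sole taker at this level and receives the full 1/3.
Amira predeceased; the 1/3 allotted to Amira's branch passes to Amira's issue by representation.
The 1/3 is divided into 2 equal shares of 1/6 among Dalia, Layth.
Dalia is living and takes 1/6.
Layth is living and takes 1/6.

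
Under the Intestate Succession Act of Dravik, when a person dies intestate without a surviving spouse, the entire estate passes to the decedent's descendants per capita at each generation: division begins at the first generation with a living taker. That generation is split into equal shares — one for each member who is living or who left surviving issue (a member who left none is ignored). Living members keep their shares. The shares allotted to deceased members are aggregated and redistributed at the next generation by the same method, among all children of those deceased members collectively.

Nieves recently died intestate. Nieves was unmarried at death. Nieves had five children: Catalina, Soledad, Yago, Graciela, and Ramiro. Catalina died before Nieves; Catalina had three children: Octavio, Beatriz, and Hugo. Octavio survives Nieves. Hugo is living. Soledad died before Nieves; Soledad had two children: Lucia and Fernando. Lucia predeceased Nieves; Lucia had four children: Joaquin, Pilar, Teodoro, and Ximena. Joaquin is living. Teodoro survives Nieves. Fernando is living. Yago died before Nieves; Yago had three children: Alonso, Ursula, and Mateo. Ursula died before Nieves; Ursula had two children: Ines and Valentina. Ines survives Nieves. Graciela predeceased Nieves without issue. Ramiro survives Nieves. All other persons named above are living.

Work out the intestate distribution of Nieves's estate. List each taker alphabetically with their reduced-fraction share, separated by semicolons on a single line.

Alonso 3/32; Beatriz 3/32; Fernando 3/32; Hugo 3/32; Ines 1/32; Joaquin 1/32; Mateo 3/32; Octavio 3/32; Pilar 1/32; Ramiro 1/4; Teodoro 1/32; Valentina 1/32; Ximena 1/32

There is no surviving spouse, so the entire estate passes to Nieves's descendants per capita at each generation.
At generation 1 (Catalina, Soledad, Yago, Ramiro) there are 4 shares of (1)/4 = 1/4 each.
Living: Ramiro — each takes 1/4.
Deceased: Catalina, Soledad, and Yago. Their combined 3/4 is pooled and carried to generation 2.
At generation 2 (Octavio, Beatriz, Hugo, Lucia, Fernando, Alonso, Ursula, Mateo) there are 8 shares of (3/4)/8 = 3/32 each.
Living: Octavio, Beatriz, Hugo, Fernando, Alonso, and Mateo — each takes 3/32.
Deceased: Lucia and Ursula. Their combined 3/16 is pooled and carried to generation 3.
At generation 3 (Joaquin, Pilar, Teodoro, Ximena, Ines, Valentina) there are 6 shares of (3/16)/6 = 1/32 each.
Living: Joaquin, Pilar, Teodoro, Ximena, Ines, and Valentina — each takes 1/32.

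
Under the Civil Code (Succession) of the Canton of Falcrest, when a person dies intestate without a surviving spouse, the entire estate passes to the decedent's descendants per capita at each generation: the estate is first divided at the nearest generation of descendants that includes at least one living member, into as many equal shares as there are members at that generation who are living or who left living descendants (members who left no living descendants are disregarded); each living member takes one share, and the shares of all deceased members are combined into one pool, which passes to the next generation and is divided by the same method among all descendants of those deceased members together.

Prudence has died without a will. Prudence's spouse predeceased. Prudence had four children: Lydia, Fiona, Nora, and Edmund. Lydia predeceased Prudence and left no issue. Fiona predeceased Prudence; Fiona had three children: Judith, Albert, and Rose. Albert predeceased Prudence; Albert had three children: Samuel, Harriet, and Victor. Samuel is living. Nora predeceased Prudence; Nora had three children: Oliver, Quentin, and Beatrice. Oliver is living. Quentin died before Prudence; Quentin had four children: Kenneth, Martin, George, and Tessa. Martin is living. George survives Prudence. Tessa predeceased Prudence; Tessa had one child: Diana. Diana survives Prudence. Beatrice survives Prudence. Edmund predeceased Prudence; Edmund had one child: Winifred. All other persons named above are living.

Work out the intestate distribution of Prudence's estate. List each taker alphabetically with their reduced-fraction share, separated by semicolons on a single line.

Beatrice 1/7; Diana 2/49; George 2/49; Harriet 2/49; Judith 1/7; Kenneth 2/49; Martin 2/49; Oliver 1/7; Rose 1/7; Samuel 2/49; Victor 2/49; Winifred 1/7

There is no surviving spouse, so the entire estate passes to Prudence's descendants per capita at each generation.
No one at generation 1 (Fiona, Nora, Edmund) is living; moving to the next generation.
At generation 2 (Judith, Albert, Rose, Oliver, Quentin, Beatrice, Winifred) there are 7 shares of (1)/7 = 1/7 each.
Living: Judith, Rose, Oliver, Beatrice, and Winifred — each takes 1/7.
Deceased: Albert and Quentin. Their combined 2/7 is pooled and carried to generation 3.
At generation 3 (Samuel, Harriet, Victor, Kenneth, Martin, George, Tessa) there are 7 shares of (2/7)/7 = 2/49 each.
Living: Samuel, Harriet, Victor, Kenneth, Martin, and George — each takes 2/49.
Deceased: Tessa. That 2/49 share is carried to generation 4.
At generation 4 (Diana) there are 1 shares of (2/49)/1 = 2/49 each.
Living: Diana — each takes 2/49.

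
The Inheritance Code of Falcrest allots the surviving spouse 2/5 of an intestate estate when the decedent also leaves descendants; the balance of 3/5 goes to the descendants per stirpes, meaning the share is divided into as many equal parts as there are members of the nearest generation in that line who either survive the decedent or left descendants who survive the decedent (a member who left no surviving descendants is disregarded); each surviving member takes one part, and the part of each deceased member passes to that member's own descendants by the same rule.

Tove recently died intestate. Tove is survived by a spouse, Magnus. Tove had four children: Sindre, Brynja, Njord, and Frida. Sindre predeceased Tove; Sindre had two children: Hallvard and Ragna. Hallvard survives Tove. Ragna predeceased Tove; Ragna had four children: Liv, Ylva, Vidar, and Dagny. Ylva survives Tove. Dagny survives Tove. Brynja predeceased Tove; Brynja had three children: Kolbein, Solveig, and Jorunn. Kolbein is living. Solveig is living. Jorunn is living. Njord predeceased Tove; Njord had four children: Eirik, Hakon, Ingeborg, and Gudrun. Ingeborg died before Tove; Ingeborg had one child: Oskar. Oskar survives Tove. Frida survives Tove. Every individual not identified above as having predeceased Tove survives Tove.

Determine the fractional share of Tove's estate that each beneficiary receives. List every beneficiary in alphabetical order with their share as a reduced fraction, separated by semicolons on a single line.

Magnus, as surviving spouse, takes 2/5.
The remaining 3/5 passes to Tove's descendants per stirpes.
The 3/5 is divided into 4 equal shares of 3/20 among Sindre, Brynja, Njord, Frida.
Sindre predeceased; the 3/20 allotted to Sindre's branch passes to Sindre's issue by representation.
The 3/20 is divided into 2 equal shares of 3/40 among Hallvard, Ragna.
Hallvard is living and takes 3/40.
Ragna predeceased; the 3/40 allotted to Ragna's branch passes to Ragna's issue by representation.
The 3/40 is divided into 4 equal shares of 3/160 among Liv, Ylva, Vidar, Dagny.
Liv is living and takes 3/160.
Ylva is living and takes 3/160.
Vidar is living and takes 3/160.
Dagny is living and takes 3/160.
Brynja predeceased; the 3/20 allotted to Brynja's branch passes to Brynja's issue by representation.
The 3/20 is divided into 3 equal shares of 1/20 among Kolbein, Solveig, Jorunn.
Kolbein is living and takes 1/20.
Solveig is living and takes 1/20.
Jorunn is living and takes 1/20.
Njord predeceased; the 3/20 allotted to Njord's branch passes to Njord's issue by representation.
The 3/20 is divided into 4 equal shares of 3/80 among Eirik, Hakon, Ingeborg, Gudrun.
Eirik is living and takes 3/80.
Hakon is living and takes 3/80.
Ingeborg predeceased; the 3/80 allotted to Ingeborg's branch passes to Ingeborg's issue by representation.
Oskar is the sole taker at this level and receives the full 3/80.
Gudrun is living and takes 3/80.
Frida is living and takes 3/20.

Dagny 3/160; Eirik 3/80; Frida 3/20; Gudrun 3/80; Hakon 3/80; Hallvard 3/40; Jorunn 1/20; Kolbein 1/20; Liv 3/160; Magnus 2/5; Oskar 3/80; Solveig 1/20; Vidar 3/160; Ylva 3/160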